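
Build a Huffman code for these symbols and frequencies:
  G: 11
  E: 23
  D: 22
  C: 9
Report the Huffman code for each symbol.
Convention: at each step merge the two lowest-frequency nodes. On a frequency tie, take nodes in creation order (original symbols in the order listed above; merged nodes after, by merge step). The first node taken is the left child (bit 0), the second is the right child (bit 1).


Huffman tree construction:
Step 1: Merge C(9) + G(11) = 20
Step 2: Merge (C+G)(20) + D(22) = 42
Step 3: Merge E(23) + ((C+G)+D)(42) = 65
Read each symbol's code off the tree from the root (left child = 0, right child = 1).

Codes:
  G: 101 (length 3)
  E: 0 (length 1)
  D: 11 (length 2)
  C: 100 (length 3)
Average code length: 127/65 = 1.9538 bits/symbol


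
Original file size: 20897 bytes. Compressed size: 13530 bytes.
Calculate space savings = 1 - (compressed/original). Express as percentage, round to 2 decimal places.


ratio = compressed/original = 13530/20897 = 0.647461
savings = 1 - ratio = 1 - 0.647461 = 0.352539
as a percentage: 0.352539 * 100 = 35.25%

Space savings = 1 - 13530/20897 = 35.25%


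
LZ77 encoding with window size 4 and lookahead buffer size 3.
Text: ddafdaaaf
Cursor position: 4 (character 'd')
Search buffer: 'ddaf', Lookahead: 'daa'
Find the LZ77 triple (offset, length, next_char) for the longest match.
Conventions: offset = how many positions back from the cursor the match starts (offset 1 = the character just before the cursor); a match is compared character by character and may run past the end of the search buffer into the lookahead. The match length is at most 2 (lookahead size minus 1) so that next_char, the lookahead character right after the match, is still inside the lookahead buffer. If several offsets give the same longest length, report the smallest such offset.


Try each offset into the search buffer:
  offset=1 (pos 3, char 'f'): match length 0
  offset=2 (pos 2, char 'a'): match length 0
  offset=3 (pos 1, char 'd'): match length 2
  offset=4 (pos 0, char 'd'): match length 1
Longest match has length 2 at offset 3.
next_char = character at position 4 + 2 = 6 -> 'a'

Best match: offset=3, length=2 (matching 'da' starting at position 1)
LZ77 triple: (3, 2, 'a')


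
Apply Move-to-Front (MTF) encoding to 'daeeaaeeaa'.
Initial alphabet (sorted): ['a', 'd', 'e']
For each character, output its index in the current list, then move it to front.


MTF encoding:
'd': index 1 in ['a', 'd', 'e'] -> ['d', 'a', 'e']
'a': index 1 in ['d', 'a', 'e'] -> ['a', 'd', 'e']
'e': index 2 in ['a', 'd', 'e'] -> ['e', 'a', 'd']
'e': index 0 in ['e', 'a', 'd'] -> ['e', 'a', 'd']
'a': index 1 in ['e', 'a', 'd'] -> ['a', 'e', 'd']
'a': index 0 in ['a', 'e', 'd'] -> ['a', 'e', 'd']
'e': index 1 in ['a', 'e', 'd'] -> ['e', 'a', 'd']
'e': index 0 in ['e', 'a', 'd'] -> ['e', 'a', 'd']
'a': index 1 in ['e', 'a', 'd'] -> ['a', 'e', 'd']
'a': index 0 in ['a', 'e', 'd'] -> ['a', 'e', 'd']


Output: [1, 1, 2, 0, 1, 0, 1, 0, 1, 0]


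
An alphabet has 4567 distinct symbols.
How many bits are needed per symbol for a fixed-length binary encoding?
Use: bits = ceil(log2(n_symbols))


log2(4567) = 12.157
Bracket: 2^12 = 4096 < 4567 <= 2^13 = 8192
So ceil(log2(4567)) = 13

bits = ceil(log2(4567)) = ceil(12.157) = 13 bits


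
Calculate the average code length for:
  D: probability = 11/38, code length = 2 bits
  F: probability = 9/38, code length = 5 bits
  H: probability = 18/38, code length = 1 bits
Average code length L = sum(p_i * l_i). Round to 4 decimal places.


Weighted contributions p_i * l_i:
  D: (11/38) * 2 = 22/38
  F: (9/38) * 5 = 45/38
  H: (18/38) * 1 = 18/38
Sum = (22 + 45 + 18)/38 = 85/38

L = 85/38 = 2.2368 bits/symbol


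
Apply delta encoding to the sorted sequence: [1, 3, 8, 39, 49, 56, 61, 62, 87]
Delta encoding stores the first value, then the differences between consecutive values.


First value: 1
Deltas:
  3 - 1 = 2
  8 - 3 = 5
  39 - 8 = 31
  49 - 39 = 10
  56 - 49 = 7
  61 - 56 = 5
  62 - 61 = 1
  87 - 62 = 25


Delta encoded: [1, 2, 5, 31, 10, 7, 5, 1, 25]


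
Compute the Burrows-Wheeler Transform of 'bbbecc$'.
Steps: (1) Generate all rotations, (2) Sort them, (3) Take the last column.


Rotations (sorted):
  0: $bbbecc -> last char: c
  1: bbbecc$ -> last char: $
  2: bbecc$b -> last char: b
  3: becc$bb -> last char: b
  4: c$bbbec -> last char: c
  5: cc$bbbe -> last char: e
  6: ecc$bbb -> last char: b


BWT = c$bbceb


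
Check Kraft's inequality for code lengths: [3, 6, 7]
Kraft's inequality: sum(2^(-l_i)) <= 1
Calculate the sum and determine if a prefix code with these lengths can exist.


Sum = 2^(-3) + 2^(-6) + 2^(-7)
    = 0.125 + 0.015625 + 0.0078125
    = 19/128 = 0.1484375
Since 0.1484375 <= 1, Kraft's inequality IS satisfied.
A prefix code with these lengths CAN exist.

Kraft sum = 0.1484375. Satisfied.


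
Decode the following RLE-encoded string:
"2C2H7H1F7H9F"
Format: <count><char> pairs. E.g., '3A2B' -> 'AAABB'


Expanding each <count><char> pair:
  2C -> 'CC'
  2H -> 'HH'
  7H -> 'HHHHHHH'
  1F -> 'F'
  7H -> 'HHHHHHH'
  9F -> 'FFFFFFFFF'

Decoded = CCHHHHHHHHHFHHHHHHHFFFFFFFFF


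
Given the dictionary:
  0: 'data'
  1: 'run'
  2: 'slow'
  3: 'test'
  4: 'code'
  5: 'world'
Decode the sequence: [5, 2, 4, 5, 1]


Look up each index in the dictionary:
  5 -> 'world'
  2 -> 'slow'
  4 -> 'code'
  5 -> 'world'
  1 -> 'run'

Decoded: "world slow code world run"


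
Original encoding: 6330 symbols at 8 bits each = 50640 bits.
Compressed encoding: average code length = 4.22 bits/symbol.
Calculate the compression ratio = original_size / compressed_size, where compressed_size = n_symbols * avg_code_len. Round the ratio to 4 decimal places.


original_size = n_symbols * orig_bits = 6330 * 8 = 50640 bits
compressed_size = n_symbols * avg_code_len = 6330 * 4.22 = 26712.6 bits
ratio = original_size / compressed_size = 50640 / 26712.6 = 1.8957

Compression ratio = 1.8957


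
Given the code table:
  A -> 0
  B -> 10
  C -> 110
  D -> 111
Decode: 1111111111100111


Decoding:
111 -> D
111 -> D
111 -> D
110 -> C
0 -> A
111 -> D


Result: DDDCAD


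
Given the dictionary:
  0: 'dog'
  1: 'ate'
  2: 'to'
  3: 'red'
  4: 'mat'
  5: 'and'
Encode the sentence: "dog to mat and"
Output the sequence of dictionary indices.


Look up each word in the dictionary:
  'dog' -> 0
  'to' -> 2
  'mat' -> 4
  'and' -> 5

Encoded: [0, 2, 4, 5]


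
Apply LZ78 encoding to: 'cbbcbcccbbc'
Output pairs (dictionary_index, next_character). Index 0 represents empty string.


LZ78 encoding steps:
Dictionary: {0: ''}
Step 1: w='' (idx 0), next='c' -> output (0, 'c'), add 'c' as idx 1
Step 2: w='' (idx 0), next='b' -> output (0, 'b'), add 'b' as idx 2
Step 3: w='b' (idx 2), next='c' -> output (2, 'c'), add 'bc' as idx 3
Step 4: w='bc' (idx 3), next='c' -> output (3, 'c'), add 'bcc' as idx 4
Step 5: w='c' (idx 1), next='b' -> output (1, 'b'), add 'cb' as idx 5
Step 6: w='bc' (idx 3), end of input -> output (3, '')


Encoded: [(0, 'c'), (0, 'b'), (2, 'c'), (3, 'c'), (1, 'b'), (3, '')]


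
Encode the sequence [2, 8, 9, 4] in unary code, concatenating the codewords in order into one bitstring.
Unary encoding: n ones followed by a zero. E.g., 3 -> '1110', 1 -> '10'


Encode each number as n ones followed by a terminating 0:
  2 -> 110 (3 bits)
  8 -> 111111110 (9 bits)
  9 -> 1111111110 (10 bits)
  4 -> 11110 (5 bits)
Total length = 3 + 9 + 10 + 5 = 27 bits.

Unary([2, 8, 9, 4]) = 110111111110111111111011110 (27 bits)


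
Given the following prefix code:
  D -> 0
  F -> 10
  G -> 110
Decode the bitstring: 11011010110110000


Decoding step by step:
Bits 110 -> G
Bits 110 -> G
Bits 10 -> F
Bits 110 -> G
Bits 110 -> G
Bits 0 -> D
Bits 0 -> D
Bits 0 -> D


Decoded message: GGFGGDDD


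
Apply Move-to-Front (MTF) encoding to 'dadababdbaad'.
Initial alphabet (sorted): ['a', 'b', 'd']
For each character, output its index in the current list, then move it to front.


MTF encoding:
'd': index 2 in ['a', 'b', 'd'] -> ['d', 'a', 'b']
'a': index 1 in ['d', 'a', 'b'] -> ['a', 'd', 'b']
'd': index 1 in ['a', 'd', 'b'] -> ['d', 'a', 'b']
'a': index 1 in ['d', 'a', 'b'] -> ['a', 'd', 'b']
'b': index 2 in ['a', 'd', 'b'] -> ['b', 'a', 'd']
'a': index 1 in ['b', 'a', 'd'] -> ['a', 'b', 'd']
'b': index 1 in ['a', 'b', 'd'] -> ['b', 'a', 'd']
'd': index 2 in ['b', 'a', 'd'] -> ['d', 'b', 'a']
'b': index 1 in ['d', 'b', 'a'] -> ['b', 'd', 'a']
'a': index 2 in ['b', 'd', 'a'] -> ['a', 'b', 'd']
'a': index 0 in ['a', 'b', 'd'] -> ['a', 'b', 'd']
'd': index 2 in ['a', 'b', 'd'] -> ['d', 'a', 'b']


Output: [2, 1, 1, 1, 2, 1, 1, 2, 1, 2, 0, 2]


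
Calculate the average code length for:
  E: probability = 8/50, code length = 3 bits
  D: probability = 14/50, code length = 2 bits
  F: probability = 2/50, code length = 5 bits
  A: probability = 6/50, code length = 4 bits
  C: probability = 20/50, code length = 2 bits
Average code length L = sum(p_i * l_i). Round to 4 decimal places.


Weighted contributions p_i * l_i:
  E: (8/50) * 3 = 24/50
  D: (14/50) * 2 = 28/50
  F: (2/50) * 5 = 10/50
  A: (6/50) * 4 = 24/50
  C: (20/50) * 2 = 40/50
Sum = (24 + 28 + 10 + 24 + 40)/50 = 126/50

L = 126/50 = 2.5200 bits/symbol


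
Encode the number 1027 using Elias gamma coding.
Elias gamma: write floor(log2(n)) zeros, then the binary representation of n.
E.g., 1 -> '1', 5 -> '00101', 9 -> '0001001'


num_bits = floor(log2(1027)) + 1 = 11
leading_zeros = num_bits - 1 = 10
binary(1027) = 10000000011

Elias gamma(1027) = '0000000000' + '10000000011' = 000000000010000000011 (21 bits)


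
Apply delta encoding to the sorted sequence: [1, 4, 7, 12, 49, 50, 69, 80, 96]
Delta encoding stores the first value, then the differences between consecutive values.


First value: 1
Deltas:
  4 - 1 = 3
  7 - 4 = 3
  12 - 7 = 5
  49 - 12 = 37
  50 - 49 = 1
  69 - 50 = 19
  80 - 69 = 11
  96 - 80 = 16


Delta encoded: [1, 3, 3, 5, 37, 1, 19, 11, 16]


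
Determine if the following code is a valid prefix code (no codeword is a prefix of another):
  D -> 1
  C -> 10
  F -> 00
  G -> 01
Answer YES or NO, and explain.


Checking each pair (does one codeword prefix another?):
  D='1' vs C='10': prefix -- VIOLATION

NO -- this is NOT a valid prefix code. D (1) is a prefix of C (10).


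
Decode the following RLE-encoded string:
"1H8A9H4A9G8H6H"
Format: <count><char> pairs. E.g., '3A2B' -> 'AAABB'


Expanding each <count><char> pair:
  1H -> 'H'
  8A -> 'AAAAAAAA'
  9H -> 'HHHHHHHHH'
  4A -> 'AAAA'
  9G -> 'GGGGGGGGG'
  8H -> 'HHHHHHHH'
  6H -> 'HHHHHH'

Decoded = HAAAAAAAAHHHHHHHHHAAAAGGGGGGGGGHHHHHHHHHHHHHH


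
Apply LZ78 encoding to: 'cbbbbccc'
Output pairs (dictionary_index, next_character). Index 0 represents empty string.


LZ78 encoding steps:
Dictionary: {0: ''}
Step 1: w='' (idx 0), next='c' -> output (0, 'c'), add 'c' as idx 1
Step 2: w='' (idx 0), next='b' -> output (0, 'b'), add 'b' as idx 2
Step 3: w='b' (idx 2), next='b' -> output (2, 'b'), add 'bb' as idx 3
Step 4: w='b' (idx 2), next='c' -> output (2, 'c'), add 'bc' as idx 4
Step 5: w='c' (idx 1), next='c' -> output (1, 'c'), add 'cc' as idx 5


Encoded: [(0, 'c'), (0, 'b'), (2, 'b'), (2, 'c'), (1, 'c')]


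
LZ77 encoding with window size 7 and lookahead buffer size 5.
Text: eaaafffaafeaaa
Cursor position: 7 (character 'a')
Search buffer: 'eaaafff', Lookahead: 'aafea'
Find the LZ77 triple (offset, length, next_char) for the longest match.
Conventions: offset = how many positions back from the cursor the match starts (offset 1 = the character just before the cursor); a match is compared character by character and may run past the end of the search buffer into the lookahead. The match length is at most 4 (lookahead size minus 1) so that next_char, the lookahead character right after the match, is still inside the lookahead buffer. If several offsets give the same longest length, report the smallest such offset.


Try each offset into the search buffer:
  offset=1 (pos 6, char 'f'): match length 0
  offset=2 (pos 5, char 'f'): match length 0
  offset=3 (pos 4, char 'f'): match length 0
  offset=4 (pos 3, char 'a'): match length 1
  offset=5 (pos 2, char 'a'): match length 3
  offset=6 (pos 1, char 'a'): match length 2
  offset=7 (pos 0, char 'e'): match length 0
Longest match has length 3 at offset 5.
next_char = character at position 7 + 3 = 10 -> 'e'

Best match: offset=5, length=3 (matching 'aaf' starting at position 2)
LZ77 triple: (5, 3, 'e')


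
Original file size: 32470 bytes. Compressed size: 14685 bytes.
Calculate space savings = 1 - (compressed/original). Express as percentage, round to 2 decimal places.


ratio = compressed/original = 14685/32470 = 0.452264
savings = 1 - ratio = 1 - 0.452264 = 0.547736
as a percentage: 0.547736 * 100 = 54.77%

Space savings = 1 - 14685/32470 = 54.77%


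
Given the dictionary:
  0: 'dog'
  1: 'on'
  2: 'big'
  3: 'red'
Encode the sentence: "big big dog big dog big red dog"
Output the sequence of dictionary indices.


Look up each word in the dictionary:
  'big' -> 2
  'big' -> 2
  'dog' -> 0
  'big' -> 2
  'dog' -> 0
  'big' -> 2
  'red' -> 3
  'dog' -> 0

Encoded: [2, 2, 0, 2, 0, 2, 3, 0]


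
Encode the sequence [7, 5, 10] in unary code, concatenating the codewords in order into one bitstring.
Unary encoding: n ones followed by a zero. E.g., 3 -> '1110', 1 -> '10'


Encode each number as n ones followed by a terminating 0:
  7 -> 11111110 (8 bits)
  5 -> 111110 (6 bits)
  10 -> 11111111110 (11 bits)
Total length = 8 + 6 + 11 = 25 bits.

Unary([7, 5, 10]) = 1111111011111011111111110 (25 bits)


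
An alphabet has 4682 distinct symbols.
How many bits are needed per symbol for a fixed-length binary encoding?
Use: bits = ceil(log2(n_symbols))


log2(4682) = 12.1929
Bracket: 2^12 = 4096 < 4682 <= 2^13 = 8192
So ceil(log2(4682)) = 13

bits = ceil(log2(4682)) = ceil(12.1929) = 13 bits


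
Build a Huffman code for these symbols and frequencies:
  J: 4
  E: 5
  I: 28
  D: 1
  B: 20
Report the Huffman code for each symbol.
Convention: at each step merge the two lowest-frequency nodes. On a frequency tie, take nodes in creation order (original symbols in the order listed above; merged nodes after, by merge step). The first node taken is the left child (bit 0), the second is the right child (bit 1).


Huffman tree construction:
Step 1: Merge D(1) + J(4) = 5
Step 2: Merge E(5) + (D+J)(5) = 10
Step 3: Merge (E+(D+J))(10) + B(20) = 30
Step 4: Merge I(28) + ((E+(D+J))+B)(30) = 58
Read each symbol's code off the tree from the root (left child = 0, right child = 1).

Codes:
  J: 1011 (length 4)
  E: 100 (length 3)
  I: 0 (length 1)
  D: 1010 (length 4)
  B: 11 (length 2)
Average code length: 103/58 = 1.7759 bits/symbol


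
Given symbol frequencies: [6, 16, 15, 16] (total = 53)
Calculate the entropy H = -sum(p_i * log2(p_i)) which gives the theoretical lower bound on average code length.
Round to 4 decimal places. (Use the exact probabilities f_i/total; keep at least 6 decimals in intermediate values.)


Per-symbol terms -p_i * log2(p_i) with p_i = f_i/53:
  p = 6/53 = 0.113208: log2(p) = -3.142958, -p*log2(p) = 0.355807
  p = 16/53 = 0.301887: log2(p) = -1.727920, -p*log2(p) = 0.521636
  p = 15/53 = 0.283019: log2(p) = -1.821030, -p*log2(p) = 0.515386
  p = 16/53 = 0.301887: log2(p) = -1.727920, -p*log2(p) = 0.521636
H = 0.355807 + 0.521636 + 0.515386 + 0.521636 = 1.914465

H = 1.9145 bits/symbol


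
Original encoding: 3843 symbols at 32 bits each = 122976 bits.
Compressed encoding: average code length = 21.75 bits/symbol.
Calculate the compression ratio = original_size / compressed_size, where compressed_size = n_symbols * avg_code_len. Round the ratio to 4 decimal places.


original_size = n_symbols * orig_bits = 3843 * 32 = 122976 bits
compressed_size = n_symbols * avg_code_len = 3843 * 21.75 = 83585.25 bits
ratio = original_size / compressed_size = 122976 / 83585.25 = 1.4713

Compression ratio = 1.4713


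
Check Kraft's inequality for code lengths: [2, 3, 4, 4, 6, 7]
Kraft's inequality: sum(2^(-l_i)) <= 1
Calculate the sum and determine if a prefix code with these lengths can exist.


Sum = 2^(-2) + 2^(-3) + 2^(-4) + 2^(-4) + 2^(-6) + 2^(-7)
    = 0.25 + 0.125 + 0.0625 + 0.0625 + 0.015625 + 0.0078125
    = 67/128 = 0.5234375
Since 0.5234375 <= 1, Kraft's inequality IS satisfied.
A prefix code with these lengths CAN exist.

Kraft sum = 0.5234375. Satisfied.


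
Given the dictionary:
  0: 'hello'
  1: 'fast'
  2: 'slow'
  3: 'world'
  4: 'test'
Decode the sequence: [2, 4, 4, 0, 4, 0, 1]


Look up each index in the dictionary:
  2 -> 'slow'
  4 -> 'test'
  4 -> 'test'
  0 -> 'hello'
  4 -> 'test'
  0 -> 'hello'
  1 -> 'fast'

Decoded: "slow test test hello test hello fast"


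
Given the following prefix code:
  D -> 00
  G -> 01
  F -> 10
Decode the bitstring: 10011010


Decoding step by step:
Bits 10 -> F
Bits 01 -> G
Bits 10 -> F
Bits 10 -> F


Decoded message: FGFF


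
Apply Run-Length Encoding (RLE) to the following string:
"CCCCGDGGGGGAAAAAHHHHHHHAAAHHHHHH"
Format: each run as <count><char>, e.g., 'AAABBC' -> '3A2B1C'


Scanning runs left to right:
  i=0: run of 'C' x 4 -> '4C'
  i=4: run of 'G' x 1 -> '1G'
  i=5: run of 'D' x 1 -> '1D'
  i=6: run of 'G' x 5 -> '5G'
  i=11: run of 'A' x 5 -> '5A'
  i=16: run of 'H' x 7 -> '7H'
  i=23: run of 'A' x 3 -> '3A'
  i=26: run of 'H' x 6 -> '6H'

RLE = 4C1G1D5G5A7H3A6H


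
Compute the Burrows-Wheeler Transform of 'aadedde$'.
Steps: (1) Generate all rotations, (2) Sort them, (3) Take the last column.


Rotations (sorted):
  0: $aadedde -> last char: e
  1: aadedde$ -> last char: $
  2: adedde$a -> last char: a
  3: dde$aade -> last char: e
  4: de$aaded -> last char: d
  5: dedde$aa -> last char: a
  6: e$aadedd -> last char: d
  7: edde$aad -> last char: d


BWT = e$aedadd


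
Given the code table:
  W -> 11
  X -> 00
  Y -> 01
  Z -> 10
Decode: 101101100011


Decoding:
10 -> Z
11 -> W
01 -> Y
10 -> Z
00 -> X
11 -> W


Result: ZWYZXW


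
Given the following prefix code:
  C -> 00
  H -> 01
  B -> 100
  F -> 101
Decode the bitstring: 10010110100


Decoding step by step:
Bits 100 -> B
Bits 101 -> F
Bits 101 -> F
Bits 00 -> C


Decoded message: BFFC


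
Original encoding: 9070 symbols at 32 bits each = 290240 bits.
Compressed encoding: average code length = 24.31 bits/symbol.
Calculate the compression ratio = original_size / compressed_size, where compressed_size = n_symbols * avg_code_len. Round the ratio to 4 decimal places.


original_size = n_symbols * orig_bits = 9070 * 32 = 290240 bits
compressed_size = n_symbols * avg_code_len = 9070 * 24.31 = 220491.7 bits
ratio = original_size / compressed_size = 290240 / 220491.7 = 1.3163

Compression ratio = 1.3163


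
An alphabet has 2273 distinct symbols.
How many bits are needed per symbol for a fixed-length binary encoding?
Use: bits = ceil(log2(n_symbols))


log2(2273) = 11.1504
Bracket: 2^11 = 2048 < 2273 <= 2^12 = 4096
So ceil(log2(2273)) = 12

bits = ceil(log2(2273)) = ceil(11.1504) = 12 bits


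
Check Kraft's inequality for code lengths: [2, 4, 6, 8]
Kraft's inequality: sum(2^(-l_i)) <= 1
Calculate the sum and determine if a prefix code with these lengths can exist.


Sum = 2^(-2) + 2^(-4) + 2^(-6) + 2^(-8)
    = 0.25 + 0.0625 + 0.015625 + 0.00390625
    = 85/256 = 0.33203125
Since 0.33203125 <= 1, Kraft's inequality IS satisfied.
A prefix code with these lengths CAN exist.

Kraft sum = 0.33203125. Satisfied.


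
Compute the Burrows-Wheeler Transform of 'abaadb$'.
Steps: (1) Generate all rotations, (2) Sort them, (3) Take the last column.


Rotations (sorted):
  0: $abaadb -> last char: b
  1: aadb$ab -> last char: b
  2: abaadb$ -> last char: $
  3: adb$aba -> last char: a
  4: b$abaad -> last char: d
  5: baadb$a -> last char: a
  6: db$abaa -> last char: a


BWT = bb$adaa


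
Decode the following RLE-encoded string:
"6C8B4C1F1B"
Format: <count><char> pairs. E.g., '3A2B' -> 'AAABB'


Expanding each <count><char> pair:
  6C -> 'CCCCCC'
  8B -> 'BBBBBBBB'
  4C -> 'CCCC'
  1F -> 'F'
  1B -> 'B'

Decoded = CCCCCCBBBBBBBBCCCCFB


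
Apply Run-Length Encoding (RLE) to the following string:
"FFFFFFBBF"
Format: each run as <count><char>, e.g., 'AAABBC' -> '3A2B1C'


Scanning runs left to right:
  i=0: run of 'F' x 6 -> '6F'
  i=6: run of 'B' x 2 -> '2B'
  i=8: run of 'F' x 1 -> '1F'

RLE = 6F2B1F


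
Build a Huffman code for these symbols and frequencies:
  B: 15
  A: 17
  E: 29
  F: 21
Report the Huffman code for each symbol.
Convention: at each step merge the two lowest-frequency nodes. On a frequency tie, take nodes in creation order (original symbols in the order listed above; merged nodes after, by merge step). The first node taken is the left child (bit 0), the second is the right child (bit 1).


Huffman tree construction:
Step 1: Merge B(15) + A(17) = 32
Step 2: Merge F(21) + E(29) = 50
Step 3: Merge (B+A)(32) + (F+E)(50) = 82
Read each symbol's code off the tree from the root (left child = 0, right child = 1).

Codes:
  B: 00 (length 2)
  A: 01 (length 2)
  E: 11 (length 2)
  F: 10 (length 2)
Average code length: 164/82 = 2.0000 bits/symbol


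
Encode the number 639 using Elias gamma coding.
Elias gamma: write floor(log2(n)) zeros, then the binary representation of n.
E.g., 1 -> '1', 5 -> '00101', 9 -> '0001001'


num_bits = floor(log2(639)) + 1 = 10
leading_zeros = num_bits - 1 = 9
binary(639) = 1001111111

Elias gamma(639) = '000000000' + '1001111111' = 0000000001001111111 (19 bits)


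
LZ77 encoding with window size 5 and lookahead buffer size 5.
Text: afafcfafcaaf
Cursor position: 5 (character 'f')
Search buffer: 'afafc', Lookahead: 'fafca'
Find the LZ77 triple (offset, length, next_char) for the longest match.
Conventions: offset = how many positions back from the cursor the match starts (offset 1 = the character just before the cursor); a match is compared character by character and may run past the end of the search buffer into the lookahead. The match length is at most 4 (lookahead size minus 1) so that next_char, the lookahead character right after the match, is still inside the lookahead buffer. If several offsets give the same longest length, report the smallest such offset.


Try each offset into the search buffer:
  offset=1 (pos 4, char 'c'): match length 0
  offset=2 (pos 3, char 'f'): match length 1
  offset=3 (pos 2, char 'a'): match length 0
  offset=4 (pos 1, char 'f'): match length 4
  offset=5 (pos 0, char 'a'): match length 0
Longest match has length 4 at offset 4.
next_char = character at position 5 + 4 = 9 -> 'a'

Best match: offset=4, length=4 (matching 'fafc' starting at position 1)
LZ77 triple: (4, 4, 'a')


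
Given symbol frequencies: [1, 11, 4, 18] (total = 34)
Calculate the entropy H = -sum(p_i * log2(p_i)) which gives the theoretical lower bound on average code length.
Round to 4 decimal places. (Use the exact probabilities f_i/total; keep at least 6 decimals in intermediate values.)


Per-symbol terms -p_i * log2(p_i) with p_i = f_i/34:
  p = 1/34 = 0.029412: log2(p) = -5.087463, -p*log2(p) = 0.149631
  p = 11/34 = 0.323529: log2(p) = -1.628031, -p*log2(p) = 0.526716
  p = 4/34 = 0.117647: log2(p) = -3.087463, -p*log2(p) = 0.363231
  p = 18/34 = 0.529412: log2(p) = -0.917538, -p*log2(p) = 0.485755
H = 0.149631 + 0.526716 + 0.363231 + 0.485755 = 1.525333

H = 1.5253 bits/symbol


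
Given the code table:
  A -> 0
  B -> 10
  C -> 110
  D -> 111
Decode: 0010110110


Decoding:
0 -> A
0 -> A
10 -> B
110 -> C
110 -> C


Result: AABCC


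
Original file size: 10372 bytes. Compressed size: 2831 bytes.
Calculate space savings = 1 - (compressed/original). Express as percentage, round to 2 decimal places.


ratio = compressed/original = 2831/10372 = 0.272946
savings = 1 - ratio = 1 - 0.272946 = 0.727054
as a percentage: 0.727054 * 100 = 72.71%

Space savings = 1 - 2831/10372 = 72.71%


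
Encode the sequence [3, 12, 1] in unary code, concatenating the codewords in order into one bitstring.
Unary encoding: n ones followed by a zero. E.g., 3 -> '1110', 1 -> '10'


Encode each number as n ones followed by a terminating 0:
  3 -> 1110 (4 bits)
  12 -> 1111111111110 (13 bits)
  1 -> 10 (2 bits)
Total length = 4 + 13 + 2 = 19 bits.

Unary([3, 12, 1]) = 1110111111111111010 (19 bits)


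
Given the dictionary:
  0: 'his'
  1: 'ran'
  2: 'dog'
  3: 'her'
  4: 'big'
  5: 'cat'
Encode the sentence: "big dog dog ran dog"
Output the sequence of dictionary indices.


Look up each word in the dictionary:
  'big' -> 4
  'dog' -> 2
  'dog' -> 2
  'ran' -> 1
  'dog' -> 2

Encoded: [4, 2, 2, 1, 2]


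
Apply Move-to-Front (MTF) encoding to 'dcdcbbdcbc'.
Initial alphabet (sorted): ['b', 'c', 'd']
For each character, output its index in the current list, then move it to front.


MTF encoding:
'd': index 2 in ['b', 'c', 'd'] -> ['d', 'b', 'c']
'c': index 2 in ['d', 'b', 'c'] -> ['c', 'd', 'b']
'd': index 1 in ['c', 'd', 'b'] -> ['d', 'c', 'b']
'c': index 1 in ['d', 'c', 'b'] -> ['c', 'd', 'b']
'b': index 2 in ['c', 'd', 'b'] -> ['b', 'c', 'd']
'b': index 0 in ['b', 'c', 'd'] -> ['b', 'c', 'd']
'd': index 2 in ['b', 'c', 'd'] -> ['d', 'b', 'c']
'c': index 2 in ['d', 'b', 'c'] -> ['c', 'd', 'b']
'b': index 2 in ['c', 'd', 'b'] -> ['b', 'c', 'd']
'c': index 1 in ['b', 'c', 'd'] -> ['c', 'b', 'd']


Output: [2, 2, 1, 1, 2, 0, 2, 2, 2, 1]


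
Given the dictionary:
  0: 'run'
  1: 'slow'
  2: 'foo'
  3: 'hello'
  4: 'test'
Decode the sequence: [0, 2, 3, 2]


Look up each index in the dictionary:
  0 -> 'run'
  2 -> 'foo'
  3 -> 'hello'
  2 -> 'foo'

Decoded: "run foo hello foo"


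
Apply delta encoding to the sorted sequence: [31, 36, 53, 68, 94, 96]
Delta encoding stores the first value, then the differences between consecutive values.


First value: 31
Deltas:
  36 - 31 = 5
  53 - 36 = 17
  68 - 53 = 15
  94 - 68 = 26
  96 - 94 = 2


Delta encoded: [31, 5, 17, 15, 26, 2]


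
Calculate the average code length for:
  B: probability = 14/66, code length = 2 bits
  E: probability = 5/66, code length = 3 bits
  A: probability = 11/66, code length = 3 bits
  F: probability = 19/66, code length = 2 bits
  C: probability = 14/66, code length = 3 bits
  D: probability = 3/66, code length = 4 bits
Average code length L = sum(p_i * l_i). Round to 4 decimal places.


Weighted contributions p_i * l_i:
  B: (14/66) * 2 = 28/66
  E: (5/66) * 3 = 15/66
  A: (11/66) * 3 = 33/66
  F: (19/66) * 2 = 38/66
  C: (14/66) * 3 = 42/66
  D: (3/66) * 4 = 12/66
Sum = (28 + 15 + 33 + 38 + 42 + 12)/66 = 168/66

L = 168/66 = 2.5455 bits/symbol


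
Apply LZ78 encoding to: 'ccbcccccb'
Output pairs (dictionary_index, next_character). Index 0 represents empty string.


LZ78 encoding steps:
Dictionary: {0: ''}
Step 1: w='' (idx 0), next='c' -> output (0, 'c'), add 'c' as idx 1
Step 2: w='c' (idx 1), next='b' -> output (1, 'b'), add 'cb' as idx 2
Step 3: w='c' (idx 1), next='c' -> output (1, 'c'), add 'cc' as idx 3
Step 4: w='cc' (idx 3), next='c' -> output (3, 'c'), add 'ccc' as idx 4
Step 5: w='' (idx 0), next='b' -> output (0, 'b'), add 'b' as idx 5


Encoded: [(0, 'c'), (1, 'b'), (1, 'c'), (3, 'c'), (0, 'b')]


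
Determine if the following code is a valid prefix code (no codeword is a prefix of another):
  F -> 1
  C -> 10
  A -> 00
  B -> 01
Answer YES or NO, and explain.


Checking each pair (does one codeword prefix another?):
  F='1' vs C='10': prefix -- VIOLATION

NO -- this is NOT a valid prefix code. F (1) is a prefix of C (10).


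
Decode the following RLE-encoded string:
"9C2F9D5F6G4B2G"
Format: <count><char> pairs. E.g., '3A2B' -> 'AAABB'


Expanding each <count><char> pair:
  9C -> 'CCCCCCCCC'
  2F -> 'FF'
  9D -> 'DDDDDDDDD'
  5F -> 'FFFFF'
  6G -> 'GGGGGG'
  4B -> 'BBBB'
  2G -> 'GG'

Decoded = CCCCCCCCCFFDDDDDDDDDFFFFFGGGGGGBBBBGG


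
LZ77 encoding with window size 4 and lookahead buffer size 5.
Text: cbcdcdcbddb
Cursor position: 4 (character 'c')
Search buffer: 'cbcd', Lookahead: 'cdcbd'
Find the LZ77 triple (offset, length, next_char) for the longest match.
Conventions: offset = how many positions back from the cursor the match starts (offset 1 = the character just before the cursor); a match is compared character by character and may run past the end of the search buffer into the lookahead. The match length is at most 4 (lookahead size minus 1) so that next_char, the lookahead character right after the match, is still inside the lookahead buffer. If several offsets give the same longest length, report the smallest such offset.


Try each offset into the search buffer:
  offset=1 (pos 3, char 'd'): match length 0
  offset=2 (pos 2, char 'c'): match length 3
  offset=3 (pos 1, char 'b'): match length 0
  offset=4 (pos 0, char 'c'): match length 1
Longest match has length 3 at offset 2.
next_char = character at position 4 + 3 = 7 -> 'b'

Best match: offset=2, length=3 (matching 'cdc' starting at position 2)
LZ77 triple: (2, 3, 'b')


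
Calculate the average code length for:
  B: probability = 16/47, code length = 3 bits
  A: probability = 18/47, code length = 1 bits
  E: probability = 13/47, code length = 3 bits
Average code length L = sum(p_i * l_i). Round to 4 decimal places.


Weighted contributions p_i * l_i:
  B: (16/47) * 3 = 48/47
  A: (18/47) * 1 = 18/47
  E: (13/47) * 3 = 39/47
Sum = (48 + 18 + 39)/47 = 105/47

L = 105/47 = 2.2340 bits/symbol


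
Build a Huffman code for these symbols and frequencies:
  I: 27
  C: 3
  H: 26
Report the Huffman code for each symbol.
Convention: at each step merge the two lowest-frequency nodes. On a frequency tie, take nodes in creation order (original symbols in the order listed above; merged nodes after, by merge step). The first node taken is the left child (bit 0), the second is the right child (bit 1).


Huffman tree construction:
Step 1: Merge C(3) + H(26) = 29
Step 2: Merge I(27) + (C+H)(29) = 56
Read each symbol's code off the tree from the root (left child = 0, right child = 1).

Codes:
  I: 0 (length 1)
  C: 10 (length 2)
  H: 11 (length 2)
Average code length: 85/56 = 1.5179 bits/symbol


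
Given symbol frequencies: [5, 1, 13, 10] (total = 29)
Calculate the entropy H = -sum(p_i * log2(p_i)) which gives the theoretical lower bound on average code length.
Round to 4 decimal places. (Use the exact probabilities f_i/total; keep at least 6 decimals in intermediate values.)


Per-symbol terms -p_i * log2(p_i) with p_i = f_i/29:
  p = 5/29 = 0.172414: log2(p) = -2.536053, -p*log2(p) = 0.437251
  p = 1/29 = 0.034483: log2(p) = -4.857981, -p*log2(p) = 0.167517
  p = 13/29 = 0.448276: log2(p) = -1.157541, -p*log2(p) = 0.518898
  p = 10/29 = 0.344828: log2(p) = -1.536053, -p*log2(p) = 0.529673
H = 0.437251 + 0.167517 + 0.518898 + 0.529673 = 1.653339

H = 1.6533 bits/symbol


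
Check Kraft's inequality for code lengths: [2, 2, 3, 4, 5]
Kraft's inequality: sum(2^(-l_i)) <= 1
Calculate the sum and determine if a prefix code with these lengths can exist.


Sum = 2^(-2) + 2^(-2) + 2^(-3) + 2^(-4) + 2^(-5)
    = 0.25 + 0.25 + 0.125 + 0.0625 + 0.03125
    = 23/32 = 0.71875
Since 0.71875 <= 1, Kraft's inequality IS satisfied.
A prefix code with these lengths CAN exist.

Kraft sum = 0.71875. Satisfied.


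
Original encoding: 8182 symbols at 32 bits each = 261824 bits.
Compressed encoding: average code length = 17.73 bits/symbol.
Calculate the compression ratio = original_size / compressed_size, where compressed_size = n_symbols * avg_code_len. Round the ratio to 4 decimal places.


original_size = n_symbols * orig_bits = 8182 * 32 = 261824 bits
compressed_size = n_symbols * avg_code_len = 8182 * 17.73 = 145066.86 bits
ratio = original_size / compressed_size = 261824 / 145066.86 = 1.8049

Compression ratio = 1.8049


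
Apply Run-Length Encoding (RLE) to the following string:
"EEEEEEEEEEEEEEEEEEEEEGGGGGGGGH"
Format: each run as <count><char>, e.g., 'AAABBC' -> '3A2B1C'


Scanning runs left to right:
  i=0: run of 'E' x 21 -> '21E'
  i=21: run of 'G' x 8 -> '8G'
  i=29: run of 'H' x 1 -> '1H'

RLE = 21E8G1H


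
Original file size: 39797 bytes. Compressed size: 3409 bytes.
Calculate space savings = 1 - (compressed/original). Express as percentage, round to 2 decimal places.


ratio = compressed/original = 3409/39797 = 0.08566
savings = 1 - ratio = 1 - 0.08566 = 0.91434
as a percentage: 0.91434 * 100 = 91.43%

Space savings = 1 - 3409/39797 = 91.43%


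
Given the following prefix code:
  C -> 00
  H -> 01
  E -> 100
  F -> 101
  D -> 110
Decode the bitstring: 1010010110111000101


Decoding step by step:
Bits 101 -> F
Bits 00 -> C
Bits 101 -> F
Bits 101 -> F
Bits 110 -> D
Bits 00 -> C
Bits 101 -> F


Decoded message: FCFFDCF


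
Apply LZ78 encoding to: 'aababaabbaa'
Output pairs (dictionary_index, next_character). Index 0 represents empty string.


LZ78 encoding steps:
Dictionary: {0: ''}
Step 1: w='' (idx 0), next='a' -> output (0, 'a'), add 'a' as idx 1
Step 2: w='a' (idx 1), next='b' -> output (1, 'b'), add 'ab' as idx 2
Step 3: w='ab' (idx 2), next='a' -> output (2, 'a'), add 'aba' as idx 3
Step 4: w='ab' (idx 2), next='b' -> output (2, 'b'), add 'abb' as idx 4
Step 5: w='a' (idx 1), next='a' -> output (1, 'a'), add 'aa' as idx 5


Encoded: [(0, 'a'), (1, 'b'), (2, 'a'), (2, 'b'), (1, 'a')]


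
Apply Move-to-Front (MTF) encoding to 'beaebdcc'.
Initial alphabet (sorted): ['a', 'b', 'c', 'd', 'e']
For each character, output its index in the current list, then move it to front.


MTF encoding:
'b': index 1 in ['a', 'b', 'c', 'd', 'e'] -> ['b', 'a', 'c', 'd', 'e']
'e': index 4 in ['b', 'a', 'c', 'd', 'e'] -> ['e', 'b', 'a', 'c', 'd']
'a': index 2 in ['e', 'b', 'a', 'c', 'd'] -> ['a', 'e', 'b', 'c', 'd']
'e': index 1 in ['a', 'e', 'b', 'c', 'd'] -> ['e', 'a', 'b', 'c', 'd']
'b': index 2 in ['e', 'a', 'b', 'c', 'd'] -> ['b', 'e', 'a', 'c', 'd']
'd': index 4 in ['b', 'e', 'a', 'c', 'd'] -> ['d', 'b', 'e', 'a', 'c']
'c': index 4 in ['d', 'b', 'e', 'a', 'c'] -> ['c', 'd', 'b', 'e', 'a']
'c': index 0 in ['c', 'd', 'b', 'e', 'a'] -> ['c', 'd', 'b', 'e', 'a']


Output: [1, 4, 2, 1, 2, 4, 4, 0]


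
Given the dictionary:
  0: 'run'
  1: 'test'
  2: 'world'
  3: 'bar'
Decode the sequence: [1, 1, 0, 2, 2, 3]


Look up each index in the dictionary:
  1 -> 'test'
  1 -> 'test'
  0 -> 'run'
  2 -> 'world'
  2 -> 'world'
  3 -> 'bar'

Decoded: "test test run world world bar"


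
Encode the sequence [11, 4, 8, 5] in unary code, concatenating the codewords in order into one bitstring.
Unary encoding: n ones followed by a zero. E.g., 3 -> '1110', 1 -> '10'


Encode each number as n ones followed by a terminating 0:
  11 -> 111111111110 (12 bits)
  4 -> 11110 (5 bits)
  8 -> 111111110 (9 bits)
  5 -> 111110 (6 bits)
Total length = 12 + 5 + 9 + 6 = 32 bits.

Unary([11, 4, 8, 5]) = 11111111111011110111111110111110 (32 bits)


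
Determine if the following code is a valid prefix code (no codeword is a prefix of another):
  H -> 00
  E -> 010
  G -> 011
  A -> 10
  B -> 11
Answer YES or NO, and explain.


Checking each pair (does one codeword prefix another?):
  H='00' vs E='010': no prefix
  H='00' vs G='011': no prefix
  H='00' vs A='10': no prefix
  H='00' vs B='11': no prefix
  E='010' vs H='00': no prefix
  E='010' vs G='011': no prefix
  E='010' vs A='10': no prefix
  E='010' vs B='11': no prefix
  G='011' vs H='00': no prefix
  G='011' vs E='010': no prefix
  G='011' vs A='10': no prefix
  G='011' vs B='11': no prefix
  A='10' vs H='00': no prefix
  A='10' vs E='010': no prefix
  A='10' vs G='011': no prefix
  A='10' vs B='11': no prefix
  B='11' vs H='00': no prefix
  B='11' vs E='010': no prefix
  B='11' vs G='011': no prefix
  B='11' vs A='10': no prefix
No violation found over all pairs.

YES -- this is a valid prefix code. No codeword is a prefix of any other codeword.


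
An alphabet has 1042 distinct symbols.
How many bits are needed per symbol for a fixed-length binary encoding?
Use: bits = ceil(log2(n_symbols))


log2(1042) = 10.0251
Bracket: 2^10 = 1024 < 1042 <= 2^11 = 2048
So ceil(log2(1042)) = 11

bits = ceil(log2(1042)) = ceil(10.0251) = 11 bits


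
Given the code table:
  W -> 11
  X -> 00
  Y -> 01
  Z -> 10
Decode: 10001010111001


Decoding:
10 -> Z
00 -> X
10 -> Z
10 -> Z
11 -> W
10 -> Z
01 -> Y


Result: ZXZZWZY


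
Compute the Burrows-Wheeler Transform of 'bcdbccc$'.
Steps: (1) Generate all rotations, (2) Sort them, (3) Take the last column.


Rotations (sorted):
  0: $bcdbccc -> last char: c
  1: bccc$bcd -> last char: d
  2: bcdbccc$ -> last char: $
  3: c$bcdbcc -> last char: c
  4: cc$bcdbc -> last char: c
  5: ccc$bcdb -> last char: b
  6: cdbccc$b -> last char: b
  7: dbccc$bc -> last char: c


BWT = cd$ccbbc


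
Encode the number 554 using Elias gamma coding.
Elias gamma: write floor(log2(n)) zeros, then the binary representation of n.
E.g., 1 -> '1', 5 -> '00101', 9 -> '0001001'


num_bits = floor(log2(554)) + 1 = 10
leading_zeros = num_bits - 1 = 9
binary(554) = 1000101010

Elias gamma(554) = '000000000' + '1000101010' = 0000000001000101010 (19 bits)


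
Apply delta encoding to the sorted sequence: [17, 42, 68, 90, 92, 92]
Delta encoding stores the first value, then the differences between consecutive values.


First value: 17
Deltas:
  42 - 17 = 25
  68 - 42 = 26
  90 - 68 = 22
  92 - 90 = 2
  92 - 92 = 0


Delta encoded: [17, 25, 26, 22, 2, 0]


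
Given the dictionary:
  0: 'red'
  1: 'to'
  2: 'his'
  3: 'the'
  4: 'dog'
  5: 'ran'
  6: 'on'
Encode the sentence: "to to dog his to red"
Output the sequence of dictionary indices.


Look up each word in the dictionary:
  'to' -> 1
  'to' -> 1
  'dog' -> 4
  'his' -> 2
  'to' -> 1
  'red' -> 0

Encoded: [1, 1, 4, 2, 1, 0]


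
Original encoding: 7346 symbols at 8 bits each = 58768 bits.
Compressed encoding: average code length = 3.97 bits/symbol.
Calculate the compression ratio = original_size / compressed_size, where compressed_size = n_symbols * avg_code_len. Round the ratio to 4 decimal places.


original_size = n_symbols * orig_bits = 7346 * 8 = 58768 bits
compressed_size = n_symbols * avg_code_len = 7346 * 3.97 = 29163.62 bits
ratio = original_size / compressed_size = 58768 / 29163.62 = 2.0151

Compression ratio = 2.0151


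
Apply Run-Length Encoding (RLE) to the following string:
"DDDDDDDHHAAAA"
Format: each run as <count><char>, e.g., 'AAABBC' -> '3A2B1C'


Scanning runs left to right:
  i=0: run of 'D' x 7 -> '7D'
  i=7: run of 'H' x 2 -> '2H'
  i=9: run of 'A' x 4 -> '4A'

RLE = 7D2H4A


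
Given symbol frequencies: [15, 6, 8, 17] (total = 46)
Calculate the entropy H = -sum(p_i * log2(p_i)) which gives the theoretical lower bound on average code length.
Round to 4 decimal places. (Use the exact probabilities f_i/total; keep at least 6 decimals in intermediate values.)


Per-symbol terms -p_i * log2(p_i) with p_i = f_i/46:
  p = 15/46 = 0.326087: log2(p) = -1.616671, -p*log2(p) = 0.527175
  p = 6/46 = 0.130435: log2(p) = -2.938599, -p*log2(p) = 0.383296
  p = 8/46 = 0.173913: log2(p) = -2.523562, -p*log2(p) = 0.438880
  p = 17/46 = 0.369565: log2(p) = -1.436099, -p*log2(p) = 0.530732
H = 0.527175 + 0.383296 + 0.438880 + 0.530732 = 1.880083

H = 1.8801 bits/symbol


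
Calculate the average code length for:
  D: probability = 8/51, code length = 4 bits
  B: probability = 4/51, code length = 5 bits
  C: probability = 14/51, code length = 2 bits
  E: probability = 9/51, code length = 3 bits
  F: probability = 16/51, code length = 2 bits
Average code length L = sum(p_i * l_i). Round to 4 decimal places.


Weighted contributions p_i * l_i:
  D: (8/51) * 4 = 32/51
  B: (4/51) * 5 = 20/51
  C: (14/51) * 2 = 28/51
  E: (9/51) * 3 = 27/51
  F: (16/51) * 2 = 32/51
Sum = (32 + 20 + 28 + 27 + 32)/51 = 139/51

L = 139/51 = 2.7255 bits/symbol


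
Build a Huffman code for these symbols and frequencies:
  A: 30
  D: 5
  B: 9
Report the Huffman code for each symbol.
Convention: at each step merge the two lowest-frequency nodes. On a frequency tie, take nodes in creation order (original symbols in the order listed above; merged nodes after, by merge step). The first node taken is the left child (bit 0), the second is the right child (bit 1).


Huffman tree construction:
Step 1: Merge D(5) + B(9) = 14
Step 2: Merge (D+B)(14) + A(30) = 44
Read each symbol's code off the tree from the root (left child = 0, right child = 1).

Codes:
  A: 1 (length 1)
  D: 00 (length 2)
  B: 01 (length 2)
Average code length: 58/44 = 1.3182 bits/symbol
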